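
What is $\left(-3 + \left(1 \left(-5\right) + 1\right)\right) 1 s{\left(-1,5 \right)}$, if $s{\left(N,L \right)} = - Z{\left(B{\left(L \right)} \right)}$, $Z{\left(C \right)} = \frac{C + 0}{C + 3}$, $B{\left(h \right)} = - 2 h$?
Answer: $10$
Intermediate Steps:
$Z{\left(C \right)} = \frac{C}{3 + C}$
$s{\left(N,L \right)} = \frac{2 L}{3 - 2 L}$ ($s{\left(N,L \right)} = - \frac{\left(-2\right) L}{3 - 2 L} = \frac{2 L}{3 - 2 L}$)
$\left(-3 + \left(1 \left(-5\right) + 1\right)\right) 1 s{\left(-1,5 \right)} = \left(-3 + \left(1 \left(-5\right) + 1\right)\right) 1 \left(\left(-2\right) 5 \frac{1}{-3 + 2 \cdot 5}\right) = \left(-3 + \left(-5 + 1\right)\right) 1 \left(\left(-2\right) 5 \frac{1}{-3 + 10}\right) = \left(-3 - 4\right) 1 \left(\left(-2\right) 5 \cdot \frac{1}{7}\right) = \left(-7\right) 1 \left(\left(-2\right) 5 \cdot \frac{1}{7}\right) = \left(-7\right) \left(- \frac{10}{7}\right) = 10$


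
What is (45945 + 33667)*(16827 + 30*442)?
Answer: 2395286244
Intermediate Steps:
(45945 + 33667)*(16827 + 30*442) = 79612*(16827 + 13260) = 79612*30087 = 2395286244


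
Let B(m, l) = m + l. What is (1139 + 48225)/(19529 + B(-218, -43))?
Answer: 12341/4817 ≈ 2.5620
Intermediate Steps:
B(m, l) = l + m
(1139 + 48225)/(19529 + B(-218, -43)) = (1139 + 48225)/(19529 + (-43 - 218)) = 49364/(19529 - 261) = 49364/19268 = 49364*(1/19268) = 12341/4817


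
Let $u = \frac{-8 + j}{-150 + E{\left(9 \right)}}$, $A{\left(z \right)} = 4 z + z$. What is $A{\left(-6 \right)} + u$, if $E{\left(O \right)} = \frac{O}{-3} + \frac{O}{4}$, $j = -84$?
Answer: $- \frac{17722}{603} \approx -29.39$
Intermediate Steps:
$E{\left(O \right)} = - \frac{O}{12}$ ($E{\left(O \right)} = O \left(- \frac{1}{3}\right) + O \frac{1}{4} = - \frac{O}{3} + \frac{O}{4} = - \frac{O}{12}$)
$A{\left(z \right)} = 5 z$
$u = \frac{368}{603}$ ($u = \frac{-8 - 84}{-150 - \frac{3}{4}} = - \frac{92}{-150 - \frac{3}{4}} = - \frac{92}{- \frac{603}{4}} = \left(-92\right) \left(- \frac{4}{603}\right) = \frac{368}{603} \approx 0.61028$)
$A{\left(-6 \right)} + u = 5 \left(-6\right) + \frac{368}{603} = -30 + \frac{368}{603} = - \frac{17722}{603}$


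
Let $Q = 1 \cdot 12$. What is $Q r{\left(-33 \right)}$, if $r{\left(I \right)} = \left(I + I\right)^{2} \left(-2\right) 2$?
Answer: $-209088$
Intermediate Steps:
$r{\left(I \right)} = - 16 I^{2}$ ($r{\left(I \right)} = \left(2 I\right)^{2} \left(-2\right) 2 = 4 I^{2} \left(-2\right) 2 = - 8 I^{2} \cdot 2 = - 16 I^{2}$)
$Q = 12$
$Q r{\left(-33 \right)} = 12 \left(- 16 \left(-33\right)^{2}\right) = 12 \left(\left(-16\right) 1089\right) = 12 \left(-17424\right) = -209088$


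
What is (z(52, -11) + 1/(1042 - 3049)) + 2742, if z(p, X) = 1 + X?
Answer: 5483123/2007 ≈ 2732.0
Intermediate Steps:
(z(52, -11) + 1/(1042 - 3049)) + 2742 = ((1 - 11) + 1/(1042 - 3049)) + 2742 = (-10 + 1/(-2007)) + 2742 = (-10 - 1/2007) + 2742 = -20071/2007 + 2742 = 5483123/2007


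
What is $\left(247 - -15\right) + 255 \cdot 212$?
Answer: $54322$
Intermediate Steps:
$\left(247 - -15\right) + 255 \cdot 212 = \left(247 + 15\right) + 54060 = 262 + 54060 = 54322$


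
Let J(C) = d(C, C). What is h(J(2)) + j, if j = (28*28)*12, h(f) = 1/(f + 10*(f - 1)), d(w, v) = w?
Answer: 112897/12 ≈ 9408.1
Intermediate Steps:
J(C) = C
h(f) = 1/(-10 + 11*f) (h(f) = 1/(f + 10*(-1 + f)) = 1/(f + (-10 + 10*f)) = 1/(-10 + 11*f))
j = 9408 (j = 784*12 = 9408)
h(J(2)) + j = 1/(-10 + 11*2) + 9408 = 1/(-10 + 22) + 9408 = 1/12 + 9408 = 112897/12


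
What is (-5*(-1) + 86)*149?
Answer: 13559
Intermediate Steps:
(-5*(-1) + 86)*149 = (5 + 86)*149 = 91*149 = 13559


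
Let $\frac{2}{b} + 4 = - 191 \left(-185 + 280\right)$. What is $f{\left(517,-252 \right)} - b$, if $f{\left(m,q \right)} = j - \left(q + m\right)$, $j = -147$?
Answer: $- \frac{7477386}{18149} \approx -412.0$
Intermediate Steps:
$b = - \frac{2}{18149}$ ($b = \frac{2}{-4 - 191 \left(-185 + 280\right)} = \frac{2}{-4 - 18145} = \frac{2}{-18149} = 2 \left(- \frac{1}{18149}\right) = - \frac{2}{18149} \approx -0.0001102$)
$f{\left(m,q \right)} = -147 - m - q$ ($f{\left(m,q \right)} = -147 - \left(q + m\right) = -147 - \left(m + q\right) = -147 - m - q$)
$f{\left(517,-252 \right)} - b = \left(-147 - 517 - -252\right) - - \frac{2}{18149} = \left(-147 - 517 + 252\right) + \frac{2}{18149} = -412 + \frac{2}{18149} = - \frac{7477386}{18149}$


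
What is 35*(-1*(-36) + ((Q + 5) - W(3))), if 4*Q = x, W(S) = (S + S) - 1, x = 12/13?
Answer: 16485/13 ≈ 1268.1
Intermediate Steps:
x = 12/13 (x = 12*(1/13) = 12/13 ≈ 0.92308)
W(S) = -1 + 2*S (W(S) = 2*S - 1 = -1 + 2*S)
Q = 3/13 (Q = (¼)*(12/13) = 3/13 ≈ 0.23077)
35*(-1*(-36) + ((Q + 5) - W(3))) = 35*(-1*(-36) + ((3/13 + 5) - (-1 + 2*3))) = 35*(36 + (68/13 - (-1 + 6))) = 35*(36 + (68/13 - 1*5)) = 35*(36 + (68/13 - 5)) = 35*(36 + 3/13) = 35*(471/13) = 16485/13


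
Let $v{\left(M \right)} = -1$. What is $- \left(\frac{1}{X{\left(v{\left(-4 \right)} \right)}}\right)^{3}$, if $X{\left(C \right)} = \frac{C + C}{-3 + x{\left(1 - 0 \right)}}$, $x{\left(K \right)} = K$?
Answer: $-1$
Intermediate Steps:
$X{\left(C \right)} = - C$ ($X{\left(C \right)} = \frac{C + C}{-3 + \left(1 - 0\right)} = \frac{2 C}{-3 + \left(1 + 0\right)} = \frac{2 C}{-3 + 1} = \frac{2 C}{-2} = 2 C \left(- \frac{1}{2}\right) = - C$)
$- \left(\frac{1}{X{\left(v{\left(-4 \right)} \right)}}\right)^{3} = - \left(\frac{1}{\left(-1\right) \left(-1\right)}\right)^{3} = - \frac{\left(1^{-1}\right)^{3}}{1} = - 1^{3} = \left(-1\right) 1 = -1$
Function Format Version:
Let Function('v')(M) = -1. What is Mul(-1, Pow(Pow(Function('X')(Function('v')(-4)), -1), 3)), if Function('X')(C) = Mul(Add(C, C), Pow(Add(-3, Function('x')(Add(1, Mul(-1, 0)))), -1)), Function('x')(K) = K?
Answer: -1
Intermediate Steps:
Function('X')(C) = Mul(-1, C) (Function('X')(C) = Mul(Add(C, C), Pow(Add(-3, Add(1, Mul(-1, 0))), -1)) = Mul(Mul(2, C), Pow(Add(-3, Add(1, 0)), -1)) = Mul(Mul(2, C), Pow(Add(-3, 1), -1)) = Mul(Mul(2, C), Pow(-2, -1)) = Mul(Mul(2, C), Rational(-1, 2)) = Mul(-1, C))
Mul(-1, Pow(Pow(Function('X')(Function('v')(-4)), -1), 3)) = Mul(-1, Pow(Pow(Mul(-1, -1), -1), 3)) = Mul(-1, Pow(Pow(1, -1), 3)) = Mul(-1, Pow(1, 3)) = Mul(-1, 1) = -1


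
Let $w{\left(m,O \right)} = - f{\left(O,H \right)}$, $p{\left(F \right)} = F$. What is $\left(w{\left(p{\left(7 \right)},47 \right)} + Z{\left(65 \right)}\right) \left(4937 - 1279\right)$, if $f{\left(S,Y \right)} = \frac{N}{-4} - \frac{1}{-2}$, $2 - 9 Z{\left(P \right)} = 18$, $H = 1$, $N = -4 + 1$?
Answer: $- \frac{199361}{18} \approx -11076.0$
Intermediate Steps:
$N = -3$
$Z{\left(P \right)} = - \frac{16}{9}$ ($Z{\left(P \right)} = \frac{2}{9} - 2 = - \frac{16}{9}$)
$f{\left(S,Y \right)} = \frac{5}{4}$ ($f{\left(S,Y \right)} = - \frac{3}{-4} - \frac{1}{-2} = \left(-3\right) \left(- \frac{1}{4}\right) - - \frac{1}{2} = \frac{3}{4} + \frac{1}{2} = \frac{5}{4}$)
$w{\left(m,O \right)} = - \frac{5}{4}$ ($w{\left(m,O \right)} = \left(-1\right) \frac{5}{4} = - \frac{5}{4}$)
$\left(w{\left(p{\left(7 \right)},47 \right)} + Z{\left(65 \right)}\right) \left(4937 - 1279\right) = \left(- \frac{5}{4} - \frac{16}{9}\right) \left(4937 - 1279\right) = \left(- \frac{109}{36}\right) 3658 = - \frac{199361}{18}$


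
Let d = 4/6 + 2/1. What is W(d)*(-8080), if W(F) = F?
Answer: -64640/3 ≈ -21547.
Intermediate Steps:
d = 8/3 (d = 4*(⅙) + 2*1 = ⅔ + 2 = 8/3 ≈ 2.6667)
W(d)*(-8080) = (8/3)*(-8080) = -64640/3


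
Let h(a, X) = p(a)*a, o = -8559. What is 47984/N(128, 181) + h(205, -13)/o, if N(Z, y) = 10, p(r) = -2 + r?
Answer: 205139453/42795 ≈ 4793.5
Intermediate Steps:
h(a, X) = a*(-2 + a) (h(a, X) = (-2 + a)*a = a*(-2 + a))
47984/N(128, 181) + h(205, -13)/o = 47984/10 + (205*(-2 + 205))/(-8559) = 47984*(⅒) + (205*203)*(-1/8559) = 23992/5 + 41615*(-1/8559) = 23992/5 - 41615/8559 = 205139453/42795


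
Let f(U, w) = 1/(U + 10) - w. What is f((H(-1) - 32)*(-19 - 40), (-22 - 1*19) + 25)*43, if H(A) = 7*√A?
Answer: 2595887038/3772973 + 17759*I/3772973 ≈ 688.02 + 0.0047069*I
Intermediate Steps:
f(U, w) = 1/(10 + U) - w
f((H(-1) - 32)*(-19 - 40), (-22 - 1*19) + 25)*43 = ((1 - 10*((-22 - 1*19) + 25) - (7*√(-1) - 32)*(-19 - 40)*((-22 - 1*19) + 25))/(10 + (7*√(-1) - 32)*(-19 - 40)))*43 = ((1 - 10*((-22 - 19) + 25) - (7*I - 32)*(-59)*((-22 - 19) + 25))/(10 + (7*I - 32)*(-59)))*43 = ((1 - 10*(-41 + 25) - (-32 + 7*I)*(-59)*(-41 + 25))/(10 + (-32 + 7*I)*(-59)))*43 = ((1 - 10*(-16) - 1*(1888 - 413*I)*(-16))/(10 + (1888 - 413*I)))*43 = ((1 + 160 + (30208 - 6608*I))/(1898 - 413*I))*43 = (((1898 + 413*I)/3772973)*(30369 - 6608*I))*43 = ((1898 + 413*I)*(30369 - 6608*I)/3772973)*43 = 43*(1898 + 413*I)*(30369 - 6608*I)/3772973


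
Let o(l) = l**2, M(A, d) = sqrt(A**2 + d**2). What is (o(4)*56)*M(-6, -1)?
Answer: 896*sqrt(37) ≈ 5450.2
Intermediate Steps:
(o(4)*56)*M(-6, -1) = (4**2*56)*sqrt((-6)**2 + (-1)**2) = (16*56)*sqrt(36 + 1) = 896*sqrt(37)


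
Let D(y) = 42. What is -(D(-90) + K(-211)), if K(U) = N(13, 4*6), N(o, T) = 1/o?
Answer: -547/13 ≈ -42.077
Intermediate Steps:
K(U) = 1/13
-(D(-90) + K(-211)) = -(42 + 1/13) = -1*547/13 = -547/13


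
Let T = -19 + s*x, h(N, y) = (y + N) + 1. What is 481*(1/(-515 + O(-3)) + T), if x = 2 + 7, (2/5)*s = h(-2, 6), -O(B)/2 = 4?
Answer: 47041319/1046 ≈ 44973.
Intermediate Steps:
h(N, y) = 1 + N + y (h(N, y) = (N + y) + 1 = 1 + N + y)
O(B) = -8 (O(B) = -2*4 = -8)
s = 25/2 (s = 5*(1 - 2 + 6)/2 = (5/2)*5 = 25/2 ≈ 12.500)
x = 9
T = 187/2 (T = -19 + (25/2)*9 = -19 + 225/2 = 187/2 ≈ 93.500)
481*(1/(-515 + O(-3)) + T) = 481*(1/(-515 - 8) + 187/2) = 481*(1/(-523) + 187/2) = 481*(-1/523 + 187/2) = 481*(97799/1046) = 47041319/1046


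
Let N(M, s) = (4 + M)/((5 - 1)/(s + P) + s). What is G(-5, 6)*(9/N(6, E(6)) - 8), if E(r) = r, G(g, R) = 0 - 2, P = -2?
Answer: 17/5 ≈ 3.4000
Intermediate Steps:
G(g, R) = -2
N(M, s) = (4 + M)/(s + 4/(-2 + s)) (N(M, s) = (4 + M)/((5 - 1)/(s - 2) + s) = (4 + M)/(4/(-2 + s) + s) = (4 + M)/(s + 4/(-2 + s)))
G(-5, 6)*(9/N(6, E(6)) - 8) = -2*(9/(((-8 - 2*6 + 4*6 + 6*6)/(4 + 6**2 - 2*6))) - 8) = -2*(9/(((-8 - 12 + 24 + 36)/(4 + 36 - 12))) - 8) = -2*(9/((40/28)) - 8) = -2*(9/(((1/28)*40)) - 8) = -2*(9/(10/7) - 8) = -2*(9*(7/10) - 8) = -2*(63/10 - 8) = -2*(-17/10) = 17/5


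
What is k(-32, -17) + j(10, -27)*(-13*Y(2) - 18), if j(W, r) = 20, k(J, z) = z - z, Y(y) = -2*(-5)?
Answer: -2960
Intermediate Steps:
Y(y) = 10
k(J, z) = 0
k(-32, -17) + j(10, -27)*(-13*Y(2) - 18) = 0 + 20*(-13*10 - 18) = 0 + 20*(-130 - 18) = 0 + 20*(-148) = 0 - 2960 = -2960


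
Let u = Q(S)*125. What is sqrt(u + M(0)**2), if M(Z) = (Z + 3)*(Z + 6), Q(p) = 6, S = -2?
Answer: sqrt(1074) ≈ 32.772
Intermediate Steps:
M(Z) = (3 + Z)*(6 + Z)
u = 750 (u = 6*125 = 750)
sqrt(u + M(0)**2) = sqrt(750 + (18 + 0**2 + 9*0)**2) = sqrt(750 + (18 + 0 + 0)**2) = sqrt(750 + 18**2) = sqrt(750 + 324) = sqrt(1074)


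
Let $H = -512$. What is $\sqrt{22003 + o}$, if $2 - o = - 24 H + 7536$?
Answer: $\sqrt{2181} \approx 46.701$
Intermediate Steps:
$o = -19822$ ($o = 2 - \left(\left(-24\right) \left(-512\right) + 7536\right) = 2 - \left(12288 + 7536\right) = 2 - 19824 = -19822$)
$\sqrt{22003 + o} = \sqrt{22003 - 19822} = \sqrt{2181}$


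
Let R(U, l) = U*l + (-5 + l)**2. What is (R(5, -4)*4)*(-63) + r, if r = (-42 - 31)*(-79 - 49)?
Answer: -6028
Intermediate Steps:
R(U, l) = (-5 + l)**2 + U*l
r = 9344 (r = -73*(-128) = 9344)
(R(5, -4)*4)*(-63) + r = (((-5 - 4)**2 + 5*(-4))*4)*(-63) + 9344 = (((-9)**2 - 20)*4)*(-63) + 9344 = ((81 - 20)*4)*(-63) + 9344 = (61*4)*(-63) + 9344 = 244*(-63) + 9344 = -15372 + 9344 = -6028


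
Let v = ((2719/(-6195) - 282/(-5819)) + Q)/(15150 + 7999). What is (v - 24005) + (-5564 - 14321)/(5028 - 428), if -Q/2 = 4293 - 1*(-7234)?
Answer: -160291249830918919/6675931776360 ≈ -24010.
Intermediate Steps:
Q = -23054 (Q = -2*(4293 - 1*(-7234)) = -2*(4293 + 7234) = -2*11527 = -23054)
v = -831080919941/834491472045 (v = ((2719/(-6195) - 282/(-5819)) - 23054)/(15150 + 7999) = ((2719*(-1/6195) - 282*(-1/5819)) - 23054)/23149 = ((-2719/6195 + 282/5819) - 23054)*(1/23149) = (-14074871/36048705 - 23054)*(1/23149) = -831080919941/36048705*1/23149 = -831080919941/834491472045 ≈ -0.99591)
(v - 24005) + (-5564 - 14321)/(5028 - 428) = (-831080919941/834491472045 - 24005) + (-5564 - 14321)/(5028 - 428) = -20032798867360166/834491472045 - 19885/4600 = -20032798867360166/834491472045 - 19885*1/4600 = -20032798867360166/834491472045 - 3977/920 = -160291249830918919/6675931776360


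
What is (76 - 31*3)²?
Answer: 289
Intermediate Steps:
(76 - 31*3)² = (76 - 93)² = (-17)² = 289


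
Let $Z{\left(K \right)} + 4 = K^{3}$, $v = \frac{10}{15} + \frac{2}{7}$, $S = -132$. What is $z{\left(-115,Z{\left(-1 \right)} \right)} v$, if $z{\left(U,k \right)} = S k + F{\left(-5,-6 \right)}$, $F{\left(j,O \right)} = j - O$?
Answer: $\frac{13220}{21} \approx 629.52$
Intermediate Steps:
$v = \frac{20}{21}$ ($v = 10 \cdot \frac{1}{15} + 2 \cdot \frac{1}{7} = \frac{2}{3} + \frac{2}{7} = \frac{20}{21} \approx 0.95238$)
$Z{\left(K \right)} = -4 + K^{3}$
$z{\left(U,k \right)} = 1 - 132 k$ ($z{\left(U,k \right)} = - 132 k - -1 = - 132 k + \left(-5 + 6\right) = - 132 k + 1 = 1 - 132 k$)
$z{\left(-115,Z{\left(-1 \right)} \right)} v = \left(1 - 132 \left(-4 + \left(-1\right)^{3}\right)\right) \frac{20}{21} = \left(1 - 132 \left(-4 - 1\right)\right) \frac{20}{21} = \left(1 - -660\right) \frac{20}{21} = \left(1 + 660\right) \frac{20}{21} = 661 \cdot \frac{20}{21} = \frac{13220}{21}$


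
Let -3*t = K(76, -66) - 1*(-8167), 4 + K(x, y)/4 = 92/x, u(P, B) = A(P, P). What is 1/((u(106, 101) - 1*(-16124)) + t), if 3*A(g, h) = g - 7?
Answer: 57/765988 ≈ 7.4414e-5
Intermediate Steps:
A(g, h) = -7/3 + g/3 (A(g, h) = (g - 7)/3 = (-7 + g)/3 = -7/3 + g/3)
u(P, B) = -7/3 + P/3
K(x, y) = -16 + 368/x (K(x, y) = -16 + 4*(92/x) = -16 + 368/x)
t = -154961/57 (t = -((-16 + 368/76) - 1*(-8167))/3 = -((-16 + 368*(1/76)) + 8167)/3 = -((-16 + 92/19) + 8167)/3 = -(-212/19 + 8167)/3 = -1/3*154961/19 = -154961/57 ≈ -2718.6)
1/((u(106, 101) - 1*(-16124)) + t) = 1/(((-7/3 + (1/3)*106) - 1*(-16124)) - 154961/57) = 1/(((-7/3 + 106/3) + 16124) - 154961/57) = 1/((33 + 16124) - 154961/57) = 1/(16157 - 154961/57) = 1/(765988/57) = 57/765988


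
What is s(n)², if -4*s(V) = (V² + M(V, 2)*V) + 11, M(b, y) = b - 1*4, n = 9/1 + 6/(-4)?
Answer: 34969/64 ≈ 546.39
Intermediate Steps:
n = 15/2 (n = 9*1 + 6*(-¼) = 9 - 3/2 = 15/2 ≈ 7.5000)
M(b, y) = -4 + b (M(b, y) = b - 4 = -4 + b)
s(V) = -11/4 - V²/4 - V*(-4 + V)/4 (s(V) = -((V² + (-4 + V)*V) + 11)/4 = -((V² + V*(-4 + V)) + 11)/4 = -(11 + V² + V*(-4 + V))/4 = -11/4 - V²/4 - V*(-4 + V)/4)
s(n)² = (-11/4 + 15/2 - (15/2)²/2)² = (-11/4 + 15/2 - ½*225/4)² = (-11/4 + 15/2 - 225/8)² = (-187/8)² = 34969/64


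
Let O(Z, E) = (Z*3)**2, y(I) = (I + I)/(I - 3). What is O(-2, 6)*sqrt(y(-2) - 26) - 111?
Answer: -111 + 108*I*sqrt(70)/5 ≈ -111.0 + 180.72*I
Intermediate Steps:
y(I) = 2*I/(-3 + I) (y(I) = (2*I)/(-3 + I) = 2*I/(-3 + I))
O(Z, E) = 9*Z**2 (O(Z, E) = (3*Z)**2 = 9*Z**2)
O(-2, 6)*sqrt(y(-2) - 26) - 111 = (9*(-2)**2)*sqrt(2*(-2)/(-3 - 2) - 26) - 111 = (9*4)*sqrt(2*(-2)/(-5) - 26) - 111 = 36*sqrt(2*(-2)*(-1/5) - 26) - 111 = 36*sqrt(4/5 - 26) - 111 = 36*sqrt(-126/5) - 111 = 36*(3*I*sqrt(70)/5) - 111 = 108*I*sqrt(70)/5 - 111 = -111 + 108*I*sqrt(70)/5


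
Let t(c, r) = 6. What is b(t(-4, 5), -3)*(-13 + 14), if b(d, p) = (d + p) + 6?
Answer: 9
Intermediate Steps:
b(d, p) = 6 + d + p
b(t(-4, 5), -3)*(-13 + 14) = (6 + 6 - 3)*(-13 + 14) = 9*1 = 9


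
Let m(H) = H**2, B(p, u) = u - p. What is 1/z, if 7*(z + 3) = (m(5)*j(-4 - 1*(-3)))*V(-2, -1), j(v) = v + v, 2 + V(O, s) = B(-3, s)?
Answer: -1/3 ≈ -0.33333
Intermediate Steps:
V(O, s) = 1 + s (V(O, s) = -2 + (s - 1*(-3)) = -2 + (s + 3) = -2 + (3 + s) = 1 + s)
j(v) = 2*v
z = -3 (z = -3 + ((5**2*(2*(-4 - 1*(-3))))*(1 - 1))/7 = -3 + ((25*(2*(-4 + 3)))*0)/7 = -3 + ((25*(2*(-1)))*0)/7 = -3 + ((25*(-2))*0)/7 = -3 + (-50*0)/7 = -3 + (1/7)*0 = -3 + 0 = -3)
1/z = 1/(-3) = -1/3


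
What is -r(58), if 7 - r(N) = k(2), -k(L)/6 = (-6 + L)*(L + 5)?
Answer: 161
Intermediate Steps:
k(L) = -6*(-6 + L)*(5 + L) (k(L) = -6*(-6 + L)*(L + 5) = -6*(-6 + L)*(5 + L))
r(N) = -161 (r(N) = 7 - (180 - 6*2² + 6*2) = 7 - (180 - 6*4 + 12) = 7 - (180 - 24 + 12) = 7 - 1*168 = 7 - 168 = -161)
-r(58) = -1*(-161) = 161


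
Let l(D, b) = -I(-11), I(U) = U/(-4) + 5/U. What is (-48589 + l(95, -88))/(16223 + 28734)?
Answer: -2138017/1978108 ≈ -1.0808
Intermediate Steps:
I(U) = 5/U - U/4 (I(U) = U*(-¼) + 5/U = -U/4 + 5/U = 5/U - U/4)
l(D, b) = -101/44 (l(D, b) = -(5/(-11) - ¼*(-11)) = -(5*(-1/11) + 11/4) = -(-5/11 + 11/4) = -1*101/44 = -101/44)
(-48589 + l(95, -88))/(16223 + 28734) = (-48589 - 101/44)/(16223 + 28734) = -2138017/44/44957 = -2138017/44*1/44957 = -2138017/1978108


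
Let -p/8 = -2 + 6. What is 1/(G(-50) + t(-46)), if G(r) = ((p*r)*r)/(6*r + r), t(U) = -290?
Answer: -7/430 ≈ -0.016279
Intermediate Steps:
p = -32 (p = -8*(-2 + 6) = -8*4 = -32)
G(r) = -32*r/7 (G(r) = ((-32*r)*r)/(6*r + r) = (-32*r²)/((7*r)) = (-32*r²)*(1/(7*r)) = -32*r/7)
1/(G(-50) + t(-46)) = 1/(-32/7*(-50) - 290) = 1/(1600/7 - 290) = 1/(-430/7) = -7/430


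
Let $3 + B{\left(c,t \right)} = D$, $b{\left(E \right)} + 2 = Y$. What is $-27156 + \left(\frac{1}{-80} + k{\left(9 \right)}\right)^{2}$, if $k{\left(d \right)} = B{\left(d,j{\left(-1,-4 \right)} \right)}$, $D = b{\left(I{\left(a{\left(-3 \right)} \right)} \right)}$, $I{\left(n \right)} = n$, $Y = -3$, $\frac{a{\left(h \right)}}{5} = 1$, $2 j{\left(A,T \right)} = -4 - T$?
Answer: $- \frac{173387519}{6400} \approx -27092.0$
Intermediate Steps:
$j{\left(A,T \right)} = -2 - \frac{T}{2}$ ($j{\left(A,T \right)} = \frac{-4 - T}{2} = -2 - \frac{T}{2}$)
$a{\left(h \right)} = 5$ ($a{\left(h \right)} = 5 \cdot 1 = 5$)
$b{\left(E \right)} = -5$ ($b{\left(E \right)} = -2 - 3 = -5$)
$D = -5$
$B{\left(c,t \right)} = -8$ ($B{\left(c,t \right)} = -3 - 5 = -8$)
$k{\left(d \right)} = -8$
$-27156 + \left(\frac{1}{-80} + k{\left(9 \right)}\right)^{2} = -27156 + \left(\frac{1}{-80} - 8\right)^{2} = -27156 + \left(- \frac{1}{80} - 8\right)^{2} = -27156 + \left(- \frac{641}{80}\right)^{2} = -27156 + \frac{410881}{6400} = - \frac{173387519}{6400}$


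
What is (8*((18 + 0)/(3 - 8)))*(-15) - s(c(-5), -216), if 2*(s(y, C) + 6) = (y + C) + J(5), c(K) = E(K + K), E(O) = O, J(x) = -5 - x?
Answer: 556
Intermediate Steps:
c(K) = 2*K (c(K) = K + K = 2*K)
s(y, C) = -11 + C/2 + y/2 (s(y, C) = -6 + ((y + C) + (-5 - 1*5))/2 = -6 + ((C + y) + (-5 - 5))/2 = -6 + ((C + y) - 10)/2 = -6 + (-10 + C + y)/2 = -6 + (-5 + C/2 + y/2) = -11 + C/2 + y/2)
(8*((18 + 0)/(3 - 8)))*(-15) - s(c(-5), -216) = (8*((18 + 0)/(3 - 8)))*(-15) - (-11 + (½)*(-216) + (2*(-5))/2) = (8*(18/(-5)))*(-15) - (-11 - 108 + (½)*(-10)) = (8*(18*(-⅕)))*(-15) - (-11 - 108 - 5) = (8*(-18/5))*(-15) - 1*(-124) = -144/5*(-15) + 124 = 432 + 124 = 556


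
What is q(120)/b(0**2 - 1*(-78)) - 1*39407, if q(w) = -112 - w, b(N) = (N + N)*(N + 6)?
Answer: -64548695/1638 ≈ -39407.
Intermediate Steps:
b(N) = 2*N*(6 + N) (b(N) = (2*N)*(6 + N) = 2*N*(6 + N))
q(120)/b(0**2 - 1*(-78)) - 1*39407 = (-112 - 1*120)/((2*(0**2 - 1*(-78))*(6 + (0**2 - 1*(-78))))) - 1*39407 = (-112 - 120)/((2*(0 + 78)*(6 + (0 + 78)))) - 39407 = -232*1/(156*(6 + 78)) - 39407 = -232/(2*78*84) - 39407 = -232/13104 - 39407 = -232*1/13104 - 39407 = -29/1638 - 39407 = -64548695/1638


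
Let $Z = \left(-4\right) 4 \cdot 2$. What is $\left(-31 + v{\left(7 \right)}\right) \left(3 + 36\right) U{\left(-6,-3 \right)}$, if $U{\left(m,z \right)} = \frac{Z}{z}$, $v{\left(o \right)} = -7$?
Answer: $-15808$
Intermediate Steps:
$Z = -32$ ($Z = \left(-16\right) 2 = -32$)
$U{\left(m,z \right)} = - \frac{32}{z}$
$\left(-31 + v{\left(7 \right)}\right) \left(3 + 36\right) U{\left(-6,-3 \right)} = \left(-31 - 7\right) \left(3 + 36\right) \left(- \frac{32}{-3}\right) = \left(-38\right) 39 \left(\left(-32\right) \left(- \frac{1}{3}\right)\right) = \left(-1482\right) \frac{32}{3} = -15808$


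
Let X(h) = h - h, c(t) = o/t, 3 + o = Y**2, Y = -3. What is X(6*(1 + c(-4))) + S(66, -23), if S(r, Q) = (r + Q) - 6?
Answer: 37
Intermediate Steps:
o = 6 (o = -3 + (-3)**2 = -3 + 9 = 6)
c(t) = 6/t
S(r, Q) = -6 + Q + r (S(r, Q) = (Q + r) - 6 = -6 + Q + r)
X(h) = 0
X(6*(1 + c(-4))) + S(66, -23) = 0 + (-6 - 23 + 66) = 0 + 37 = 37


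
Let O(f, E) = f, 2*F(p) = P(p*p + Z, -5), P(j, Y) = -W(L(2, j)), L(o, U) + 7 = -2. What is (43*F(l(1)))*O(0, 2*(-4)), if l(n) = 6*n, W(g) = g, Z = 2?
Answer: 0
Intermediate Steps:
L(o, U) = -9 (L(o, U) = -7 - 2 = -9)
P(j, Y) = 9 (P(j, Y) = -1*(-9) = 9)
F(p) = 9/2 (F(p) = (1/2)*9 = 9/2)
(43*F(l(1)))*O(0, 2*(-4)) = (43*(9/2))*0 = (387/2)*0 = 0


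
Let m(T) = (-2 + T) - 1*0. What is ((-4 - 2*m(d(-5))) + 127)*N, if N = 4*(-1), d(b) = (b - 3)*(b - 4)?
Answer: 68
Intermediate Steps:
d(b) = (-4 + b)*(-3 + b) (d(b) = (-3 + b)*(-4 + b) = (-4 + b)*(-3 + b))
N = -4
m(T) = -2 + T (m(T) = (-2 + T) + 0 = -2 + T)
((-4 - 2*m(d(-5))) + 127)*N = ((-4 - 2*(-2 + (12 + (-5)² - 7*(-5)))) + 127)*(-4) = ((-4 - 2*(-2 + (12 + 25 + 35))) + 127)*(-4) = ((-4 - 2*(-2 + 72)) + 127)*(-4) = ((-4 - 2*70) + 127)*(-4) = ((-4 - 140) + 127)*(-4) = (-144 + 127)*(-4) = -17*(-4) = 68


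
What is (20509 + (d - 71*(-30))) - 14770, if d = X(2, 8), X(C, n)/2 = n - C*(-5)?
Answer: 7905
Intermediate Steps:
X(C, n) = 2*n + 10*C (X(C, n) = 2*(n - C*(-5)) = 2*(n - (-5)*C) = 2*(n + 5*C) = 2*n + 10*C)
d = 36 (d = 2*8 + 10*2 = 16 + 20 = 36)
(20509 + (d - 71*(-30))) - 14770 = (20509 + (36 - 71*(-30))) - 14770 = (20509 + (36 + 2130)) - 14770 = (20509 + 2166) - 14770 = 22675 - 14770 = 7905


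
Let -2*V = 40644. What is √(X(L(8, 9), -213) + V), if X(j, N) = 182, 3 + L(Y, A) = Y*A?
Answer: 2*I*√5035 ≈ 141.92*I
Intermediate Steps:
V = -20322 (V = -½*40644 = -20322)
L(Y, A) = -3 + A*Y (L(Y, A) = -3 + Y*A = -3 + A*Y)
√(X(L(8, 9), -213) + V) = √(182 - 20322) = √(-20140) = 2*I*√5035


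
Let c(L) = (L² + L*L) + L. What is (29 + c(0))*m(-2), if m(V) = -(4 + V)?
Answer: -58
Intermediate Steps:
c(L) = L + 2*L² (c(L) = (L² + L²) + L = 2*L² + L = L + 2*L²)
m(V) = -4 - V
(29 + c(0))*m(-2) = (29 + 0*(1 + 2*0))*(-4 - 1*(-2)) = (29 + 0*(1 + 0))*(-4 + 2) = (29 + 0*1)*(-2) = (29 + 0)*(-2) = 29*(-2) = -58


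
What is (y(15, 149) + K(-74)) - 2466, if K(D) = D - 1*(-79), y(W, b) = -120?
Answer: -2581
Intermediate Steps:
K(D) = 79 + D (K(D) = D + 79 = 79 + D)
(y(15, 149) + K(-74)) - 2466 = (-120 + (79 - 74)) - 2466 = (-120 + 5) - 2466 = -115 - 2466 = -2581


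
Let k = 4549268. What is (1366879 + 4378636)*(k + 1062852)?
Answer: 32244519641800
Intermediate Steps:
(1366879 + 4378636)*(k + 1062852) = (1366879 + 4378636)*(4549268 + 1062852) = 5745515*5612120 = 32244519641800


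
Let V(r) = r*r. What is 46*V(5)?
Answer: 1150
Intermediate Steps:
V(r) = r²
46*V(5) = 46*5² = 46*25 = 1150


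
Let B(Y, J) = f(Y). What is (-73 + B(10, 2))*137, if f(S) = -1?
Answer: -10138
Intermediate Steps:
B(Y, J) = -1
(-73 + B(10, 2))*137 = (-73 - 1)*137 = -74*137 = -10138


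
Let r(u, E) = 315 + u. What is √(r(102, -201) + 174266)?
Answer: √174683 ≈ 417.95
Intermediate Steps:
√(r(102, -201) + 174266) = √((315 + 102) + 174266) = √(417 + 174266) = √174683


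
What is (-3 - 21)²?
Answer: 576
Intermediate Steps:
(-3 - 21)² = (-24)² = 576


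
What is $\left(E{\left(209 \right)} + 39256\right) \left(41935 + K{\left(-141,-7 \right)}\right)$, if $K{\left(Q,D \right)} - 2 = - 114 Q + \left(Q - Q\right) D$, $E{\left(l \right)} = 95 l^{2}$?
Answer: $243005236461$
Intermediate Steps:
$K{\left(Q,D \right)} = 2 - 114 Q$ ($K{\left(Q,D \right)} = 2 + \left(- 114 Q + \left(Q - Q\right) D\right) = 2 + \left(- 114 Q + 0 D\right) = 2 + \left(- 114 Q + 0\right) = 2 - 114 Q$)
$\left(E{\left(209 \right)} + 39256\right) \left(41935 + K{\left(-141,-7 \right)}\right) = \left(95 \cdot 209^{2} + 39256\right) \left(41935 + \left(2 - -16074\right)\right) = \left(95 \cdot 43681 + 39256\right) \left(41935 + \left(2 + 16074\right)\right) = \left(4149695 + 39256\right) \left(41935 + 16076\right) = 4188951 \cdot 58011 = 243005236461$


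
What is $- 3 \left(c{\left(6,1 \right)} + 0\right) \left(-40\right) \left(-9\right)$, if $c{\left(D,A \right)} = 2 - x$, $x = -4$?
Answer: $-6480$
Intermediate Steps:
$c{\left(D,A \right)} = 6$ ($c{\left(D,A \right)} = 2 - -4 = 2 + 4 = 6$)
$- 3 \left(c{\left(6,1 \right)} + 0\right) \left(-40\right) \left(-9\right) = - 3 \left(6 + 0\right) \left(-40\right) \left(-9\right) = \left(-3\right) 6 \left(-40\right) \left(-9\right) = \left(-18\right) \left(-40\right) \left(-9\right) = 720 \left(-9\right) = -6480$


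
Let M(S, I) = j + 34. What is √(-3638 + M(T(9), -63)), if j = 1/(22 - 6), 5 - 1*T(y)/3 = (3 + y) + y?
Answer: 3*I*√6407/4 ≈ 60.033*I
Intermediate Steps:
T(y) = 6 - 6*y (T(y) = 15 - 3*((3 + y) + y) = 15 - 3*(3 + 2*y) = 15 + (-9 - 6*y) = 6 - 6*y)
j = 1/16 ≈ 0.062500
M(S, I) = 545/16 (M(S, I) = 1/16 + 34 = 545/16)
√(-3638 + M(T(9), -63)) = √(-3638 + 545/16) = √(-57663/16) = 3*I*√6407/4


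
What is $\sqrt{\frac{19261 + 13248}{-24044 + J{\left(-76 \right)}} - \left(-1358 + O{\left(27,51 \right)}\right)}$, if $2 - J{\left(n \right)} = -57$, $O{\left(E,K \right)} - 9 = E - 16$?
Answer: $\frac{\sqrt{85438356965}}{7995} \approx 36.56$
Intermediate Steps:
$O{\left(E,K \right)} = -7 + E$ ($O{\left(E,K \right)} = 9 + \left(E - 16\right) = 9 + \left(-16 + E\right) = -7 + E$)
$J{\left(n \right)} = 59$ ($J{\left(n \right)} = 2 - -57 = 2 + 57 = 59$)
$\sqrt{\frac{19261 + 13248}{-24044 + J{\left(-76 \right)}} - \left(-1358 + O{\left(27,51 \right)}\right)} = \sqrt{\frac{19261 + 13248}{-24044 + 59} + \left(1358 - \left(-7 + 27\right)\right)} = \sqrt{\frac{32509}{-23985} + \left(1358 - 20\right)} = \sqrt{32509 \left(- \frac{1}{23985}\right) + \left(1358 - 20\right)} = \sqrt{- \frac{32509}{23985} + 1338} = \sqrt{\frac{32059421}{23985}} = \frac{\sqrt{85438356965}}{7995}$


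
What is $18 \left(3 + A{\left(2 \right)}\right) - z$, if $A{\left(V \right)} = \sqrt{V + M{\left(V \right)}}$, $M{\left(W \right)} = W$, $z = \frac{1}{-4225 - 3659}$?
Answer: $\frac{709561}{7884} \approx 90.0$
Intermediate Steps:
$z = - \frac{1}{7884}$ ($z = \frac{1}{-7884} = - \frac{1}{7884} \approx -0.00012684$)
$A{\left(V \right)} = \sqrt{2} \sqrt{V}$ ($A{\left(V \right)} = \sqrt{V + V} = \sqrt{2 V} = \sqrt{2} \sqrt{V}$)
$18 \left(3 + A{\left(2 \right)}\right) - z = 18 \left(3 + \sqrt{2} \sqrt{2}\right) - - \frac{1}{7884} = 18 \left(3 + 2\right) + \frac{1}{7884} = 18 \cdot 5 + \frac{1}{7884} = 90 + \frac{1}{7884} = \frac{709561}{7884}$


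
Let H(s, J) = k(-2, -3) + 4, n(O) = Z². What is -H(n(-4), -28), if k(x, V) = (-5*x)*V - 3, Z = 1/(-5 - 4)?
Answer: 29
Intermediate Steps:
Z = -⅑ (Z = 1/(-9) = -⅑ ≈ -0.11111)
k(x, V) = -3 - 5*V*x (k(x, V) = -5*V*x - 3 = -3 - 5*V*x)
n(O) = 1/81 (n(O) = (-⅑)² = 1/81)
H(s, J) = -29 (H(s, J) = (-3 - 5*(-3)*(-2)) + 4 = (-3 - 30) + 4 = -33 + 4 = -29)
-H(n(-4), -28) = -1*(-29) = 29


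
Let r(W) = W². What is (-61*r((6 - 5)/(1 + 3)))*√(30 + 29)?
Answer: -61*√59/16 ≈ -29.284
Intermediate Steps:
(-61*r((6 - 5)/(1 + 3)))*√(30 + 29) = (-61*(6 - 5)²/(1 + 3)²)*√(30 + 29) = (-61*(1/4)²)*√59 = (-61*(1*(¼))²)*√59 = (-61*(¼)²)*√59 = (-61*1/16)*√59 = -61*√59/16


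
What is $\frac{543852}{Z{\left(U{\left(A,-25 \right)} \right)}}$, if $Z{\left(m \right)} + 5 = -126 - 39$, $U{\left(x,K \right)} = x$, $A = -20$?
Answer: $- \frac{271926}{85} \approx -3199.1$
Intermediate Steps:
$Z{\left(m \right)} = -170$ ($Z{\left(m \right)} = -5 - 165 = -170$)
$\frac{543852}{Z{\left(U{\left(A,-25 \right)} \right)}} = \frac{543852}{-170} = 543852 \left(- \frac{1}{170}\right) = - \frac{271926}{85}$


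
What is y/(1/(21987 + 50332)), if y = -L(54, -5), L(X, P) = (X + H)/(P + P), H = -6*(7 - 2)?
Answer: 867828/5 ≈ 1.7357e+5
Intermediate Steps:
H = -30 (H = -6*5 = -30)
L(X, P) = (-30 + X)/(2*P) (L(X, P) = (X - 30)/(P + P) = (-30 + X)/((2*P)) = (-30 + X)*(1/(2*P)) = (-30 + X)/(2*P))
y = 12/5 (y = -(-30 + 54)/(2*(-5)) = -(-1)*24/(2*5) = -1*(-12/5) = 12/5 ≈ 2.4000)
y/(1/(21987 + 50332)) = 12/(5*(1/(21987 + 50332))) = 12/(5*(1/72319)) = (12/5)*72319 = 867828/5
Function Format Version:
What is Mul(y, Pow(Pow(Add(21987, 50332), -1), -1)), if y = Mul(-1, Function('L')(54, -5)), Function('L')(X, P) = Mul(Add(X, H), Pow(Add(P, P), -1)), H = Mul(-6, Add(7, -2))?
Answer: Rational(867828, 5) ≈ 1.7357e+5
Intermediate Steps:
H = -30 (H = Mul(-6, 5) = -30)
Function('L')(X, P) = Mul(Rational(1, 2), Pow(P, -1), Add(-30, X)) (Function('L')(X, P) = Mul(Add(X, -30), Pow(Add(P, P), -1)) = Mul(Add(-30, X), Pow(Mul(2, P), -1)) = Mul(Add(-30, X), Mul(Rational(1, 2), Pow(P, -1))) = Mul(Rational(1, 2), Pow(P, -1), Add(-30, X)))
y = Rational(12, 5) (y = Mul(-1, Mul(Rational(1, 2), Pow(-5, -1), Add(-30, 54))) = Mul(-1, Mul(Rational(1, 2), Rational(-1, 5), 24)) = Mul(-1, Rational(-12, 5)) = Rational(12, 5) ≈ 2.4000)
Mul(y, Pow(Pow(Add(21987, 50332), -1), -1)) = Mul(Rational(12, 5), Pow(Pow(Add(21987, 50332), -1), -1)) = Mul(Rational(12, 5), Pow(Pow(72319, -1), -1)) = Mul(Rational(12, 5), Pow(Rational(1, 72319), -1)) = Mul(Rational(12, 5), 72319) = Rational(867828, 5)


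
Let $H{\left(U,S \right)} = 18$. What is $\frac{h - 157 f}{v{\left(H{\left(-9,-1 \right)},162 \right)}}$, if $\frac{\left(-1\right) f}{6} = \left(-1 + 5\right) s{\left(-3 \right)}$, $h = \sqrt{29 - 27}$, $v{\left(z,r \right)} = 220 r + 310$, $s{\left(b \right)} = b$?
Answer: $- \frac{5652}{17975} + \frac{\sqrt{2}}{35950} \approx -0.3144$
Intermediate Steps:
$v{\left(z,r \right)} = 310 + 220 r$
$h = \sqrt{2} \approx 1.4142$
$f = 72$ ($f = - 6 \left(-1 + 5\right) \left(-3\right) = - 6 \cdot 4 \left(-3\right) = \left(-6\right) \left(-12\right) = 72$)
$\frac{h - 157 f}{v{\left(H{\left(-9,-1 \right)},162 \right)}} = \frac{\sqrt{2} - 11304}{310 + 220 \cdot 162} = \frac{\sqrt{2} - 11304}{310 + 35640} = \frac{-11304 + \sqrt{2}}{35950} = \left(-11304 + \sqrt{2}\right) \frac{1}{35950} = - \frac{5652}{17975} + \frac{\sqrt{2}}{35950}$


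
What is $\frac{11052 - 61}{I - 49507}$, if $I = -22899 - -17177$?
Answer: $- \frac{10991}{55229} \approx -0.19901$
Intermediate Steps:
$I = -5722$ ($I = -22899 + 17177 = -5722$)
$\frac{11052 - 61}{I - 49507} = \frac{11052 - 61}{-5722 - 49507} = \frac{10991}{-55229} = 10991 \left(- \frac{1}{55229}\right) = - \frac{10991}{55229}$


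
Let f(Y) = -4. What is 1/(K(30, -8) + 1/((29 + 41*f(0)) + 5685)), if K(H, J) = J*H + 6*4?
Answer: -5550/1198799 ≈ -0.0046296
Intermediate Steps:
K(H, J) = 24 + H*J (K(H, J) = H*J + 24 = 24 + H*J)
1/(K(30, -8) + 1/((29 + 41*f(0)) + 5685)) = 1/((24 + 30*(-8)) + 1/((29 + 41*(-4)) + 5685)) = 1/((24 - 240) + 1/((29 - 164) + 5685)) = 1/(-216 + 1/(-135 + 5685)) = 1/(-216 + 1/5550) = 1/(-1198799/5550) = -5550/1198799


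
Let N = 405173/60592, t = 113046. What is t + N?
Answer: 6850088405/60592 ≈ 1.1305e+5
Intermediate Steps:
N = 405173/60592 (N = 405173*(1/60592) = 405173/60592 ≈ 6.6869)
t + N = 113046 + 405173/60592 = 6850088405/60592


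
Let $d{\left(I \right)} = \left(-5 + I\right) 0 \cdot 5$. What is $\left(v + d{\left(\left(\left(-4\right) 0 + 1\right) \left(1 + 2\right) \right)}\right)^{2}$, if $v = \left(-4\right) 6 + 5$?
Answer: $361$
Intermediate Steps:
$d{\left(I \right)} = 0$ ($d{\left(I \right)} = 0 \cdot 5 = 0$)
$v = -19$ ($v = -24 + 5 = -19$)
$\left(v + d{\left(\left(\left(-4\right) 0 + 1\right) \left(1 + 2\right) \right)}\right)^{2} = \left(-19 + 0\right)^{2} = \left(-19\right)^{2} = 361$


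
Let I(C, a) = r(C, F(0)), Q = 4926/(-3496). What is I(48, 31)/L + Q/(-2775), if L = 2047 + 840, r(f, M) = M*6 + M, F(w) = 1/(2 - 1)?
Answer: 13688527/4667990300 ≈ 0.0029324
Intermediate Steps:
Q = -2463/1748 (Q = 4926*(-1/3496) = -2463/1748 ≈ -1.4090)
F(w) = 1 (F(w) = 1/1 = 1)
r(f, M) = 7*M (r(f, M) = 6*M + M = 7*M)
L = 2887
I(C, a) = 7 (I(C, a) = 7*1 = 7)
I(48, 31)/L + Q/(-2775) = 7/2887 - 2463/1748/(-2775) = 7*(1/2887) - 2463/1748*(-1/2775) = 7/2887 + 821/1616900 = 13688527/4667990300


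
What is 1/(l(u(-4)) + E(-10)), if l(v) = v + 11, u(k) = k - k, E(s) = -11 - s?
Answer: ⅒ ≈ 0.10000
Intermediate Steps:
u(k) = 0
l(v) = 11 + v
1/(l(u(-4)) + E(-10)) = 1/((11 + 0) + (-11 - 1*(-10))) = 1/(11 + (-11 + 10)) = 1/(11 - 1) = 1/10 = ⅒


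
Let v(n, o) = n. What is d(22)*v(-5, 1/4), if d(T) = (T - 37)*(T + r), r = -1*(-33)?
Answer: 4125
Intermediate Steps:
r = 33
d(T) = (-37 + T)*(33 + T) (d(T) = (T - 37)*(T + 33) = (-37 + T)*(33 + T))
d(22)*v(-5, 1/4) = (-1221 + 22² - 4*22)*(-5) = (-1221 + 484 - 88)*(-5) = -825*(-5) = 4125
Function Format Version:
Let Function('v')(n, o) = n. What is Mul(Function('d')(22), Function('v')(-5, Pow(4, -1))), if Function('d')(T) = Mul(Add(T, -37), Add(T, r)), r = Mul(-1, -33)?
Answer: 4125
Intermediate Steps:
r = 33
Function('d')(T) = Mul(Add(-37, T), Add(33, T)) (Function('d')(T) = Mul(Add(T, -37), Add(T, 33)) = Mul(Add(-37, T), Add(33, T)))
Mul(Function('d')(22), Function('v')(-5, Pow(4, -1))) = Mul(Add(-1221, Pow(22, 2), Mul(-4, 22)), -5) = Mul(Add(-1221, 484, -88), -5) = Mul(-825, -5) = 4125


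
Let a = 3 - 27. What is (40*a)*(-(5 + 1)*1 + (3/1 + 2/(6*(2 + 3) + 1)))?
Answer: 87360/31 ≈ 2818.1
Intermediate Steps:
a = -24
(40*a)*(-(5 + 1)*1 + (3/1 + 2/(6*(2 + 3) + 1))) = (40*(-24))*(-(5 + 1)*1 + (3/1 + 2/(6*(2 + 3) + 1))) = -960*(-1*6*1 + (3*1 + 2/(6*5 + 1))) = -960*(-6*1 + (3 + 2/(30 + 1))) = -960*(-6 + (3 + 2/31)) = -960*(-6 + 95/31) = -960*(-91/31) = 87360/31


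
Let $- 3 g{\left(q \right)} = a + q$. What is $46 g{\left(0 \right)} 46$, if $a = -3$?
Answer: $2116$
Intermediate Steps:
$g{\left(q \right)} = 1 - \frac{q}{3}$ ($g{\left(q \right)} = - \frac{-3 + q}{3} = 1 - \frac{q}{3}$)
$46 g{\left(0 \right)} 46 = 46 \left(1 - 0\right) 46 = 46 \left(1 + 0\right) 46 = 46 \cdot 1 \cdot 46 = 46 \cdot 46 = 2116$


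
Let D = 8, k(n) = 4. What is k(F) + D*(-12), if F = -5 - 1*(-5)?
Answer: -92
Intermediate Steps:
F = 0 (F = -5 + 5 = 0)
k(F) + D*(-12) = 4 + 8*(-12) = 4 - 96 = -92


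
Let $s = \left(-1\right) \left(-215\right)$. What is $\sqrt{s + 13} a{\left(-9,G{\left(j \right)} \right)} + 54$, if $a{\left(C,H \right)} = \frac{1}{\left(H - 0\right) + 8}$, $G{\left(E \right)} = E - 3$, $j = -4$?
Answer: $54 + 2 \sqrt{57} \approx 69.1$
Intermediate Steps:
$s = 215$
$G{\left(E \right)} = -3 + E$
$a{\left(C,H \right)} = \frac{1}{8 + H}$ ($a{\left(C,H \right)} = \frac{1}{\left(H + 0\right) + 8} = \frac{1}{H + 8} = \frac{1}{8 + H}$)
$\sqrt{s + 13} a{\left(-9,G{\left(j \right)} \right)} + 54 = \frac{\sqrt{215 + 13}}{8 - 7} + 54 = \frac{\sqrt{228}}{8 - 7} + 54 = \frac{2 \sqrt{57}}{1} + 54 = 2 \sqrt{57} \cdot 1 + 54 = 2 \sqrt{57} + 54 = 54 + 2 \sqrt{57}$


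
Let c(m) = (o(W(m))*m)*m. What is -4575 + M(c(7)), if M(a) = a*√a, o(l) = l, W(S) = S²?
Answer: 113074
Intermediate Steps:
c(m) = m⁴ (c(m) = (m²*m)*m = m³*m = m⁴)
M(a) = a^(3/2)
-4575 + M(c(7)) = -4575 + (7⁴)^(3/2) = -4575 + 2401^(3/2) = -4575 + 117649 = 113074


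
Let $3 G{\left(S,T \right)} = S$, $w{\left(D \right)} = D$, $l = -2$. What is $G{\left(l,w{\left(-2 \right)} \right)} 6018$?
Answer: $-4012$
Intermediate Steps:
$G{\left(S,T \right)} = \frac{S}{3}$
$G{\left(l,w{\left(-2 \right)} \right)} 6018 = \frac{1}{3} \left(-2\right) 6018 = \left(- \frac{2}{3}\right) 6018 = -4012$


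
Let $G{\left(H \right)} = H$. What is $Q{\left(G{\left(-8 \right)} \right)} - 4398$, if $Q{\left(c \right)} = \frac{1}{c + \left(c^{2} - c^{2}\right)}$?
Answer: $- \frac{35185}{8} \approx -4398.1$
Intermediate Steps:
$Q{\left(c \right)} = \frac{1}{c}$ ($Q{\left(c \right)} = \frac{1}{c + 0} = \frac{1}{c}$)
$Q{\left(G{\left(-8 \right)} \right)} - 4398 = \frac{1}{-8} - 4398 = - \frac{1}{8} - 4398 = - \frac{35185}{8}$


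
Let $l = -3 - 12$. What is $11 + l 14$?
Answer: $-199$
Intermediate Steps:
$l = -15$ ($l = -3 - 12 = -15$)
$11 + l 14 = 11 - 210 = -199$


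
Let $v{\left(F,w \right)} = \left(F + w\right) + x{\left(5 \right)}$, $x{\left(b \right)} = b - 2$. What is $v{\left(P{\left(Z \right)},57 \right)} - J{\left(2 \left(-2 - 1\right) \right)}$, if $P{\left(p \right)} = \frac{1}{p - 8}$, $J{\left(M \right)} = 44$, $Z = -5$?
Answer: $\frac{207}{13} \approx 15.923$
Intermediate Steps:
$x{\left(b \right)} = -2 + b$ ($x{\left(b \right)} = b - 2 = -2 + b$)
$P{\left(p \right)} = \frac{1}{-8 + p}$
$v{\left(F,w \right)} = 3 + F + w$ ($v{\left(F,w \right)} = \left(F + w\right) + \left(-2 + 5\right) = \left(F + w\right) + 3 = 3 + F + w$)
$v{\left(P{\left(Z \right)},57 \right)} - J{\left(2 \left(-2 - 1\right) \right)} = \left(3 + \frac{1}{-8 - 5} + 57\right) - 44 = \left(3 + \frac{1}{-13} + 57\right) - 44 = \left(3 - \frac{1}{13} + 57\right) - 44 = \frac{779}{13} - 44 = \frac{207}{13}$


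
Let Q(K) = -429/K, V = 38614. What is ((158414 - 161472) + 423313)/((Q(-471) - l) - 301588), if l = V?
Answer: -7331115/5934619 ≈ -1.2353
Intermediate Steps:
l = 38614
((158414 - 161472) + 423313)/((Q(-471) - l) - 301588) = ((158414 - 161472) + 423313)/((-429/(-471) - 1*38614) - 301588) = (-3058 + 423313)/((-429*(-1/471) - 38614) - 301588) = 420255/((143/157 - 38614) - 301588) = 420255/(-6062255/157 - 301588) = 420255/(-53411571/157) = 420255*(-157/53411571) = -7331115/5934619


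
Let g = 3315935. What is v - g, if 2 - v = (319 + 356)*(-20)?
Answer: -3302433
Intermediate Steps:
v = 13502 (v = 2 - (319 + 356)*(-20) = 2 - 675*(-20) = 2 - 1*(-13500) = 2 + 13500 = 13502)
v - g = 13502 - 1*3315935 = 13502 - 3315935 = -3302433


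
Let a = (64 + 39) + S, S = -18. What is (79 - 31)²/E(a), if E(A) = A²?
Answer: 2304/7225 ≈ 0.31889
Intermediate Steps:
a = 85 (a = (64 + 39) - 18 = 103 - 18 = 85)
(79 - 31)²/E(a) = (79 - 31)²/(85²) = 48²/7225 = 2304*(1/7225) = 2304/7225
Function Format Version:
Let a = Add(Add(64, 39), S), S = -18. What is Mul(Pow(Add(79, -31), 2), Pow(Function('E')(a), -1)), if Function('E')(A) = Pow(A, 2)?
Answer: Rational(2304, 7225) ≈ 0.31889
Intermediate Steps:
a = 85 (a = Add(Add(64, 39), -18) = Add(103, -18) = 85)
Mul(Pow(Add(79, -31), 2), Pow(Function('E')(a), -1)) = Mul(Pow(Add(79, -31), 2), Pow(Pow(85, 2), -1)) = Mul(Pow(48, 2), Pow(7225, -1)) = Mul(2304, Rational(1, 7225)) = Rational(2304, 7225)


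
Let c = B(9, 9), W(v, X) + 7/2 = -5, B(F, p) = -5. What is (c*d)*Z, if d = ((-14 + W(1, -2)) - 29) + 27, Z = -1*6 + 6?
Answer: 0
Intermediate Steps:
W(v, X) = -17/2 (W(v, X) = -7/2 - 5 = -17/2)
c = -5
Z = 0 (Z = -6 + 6 = 0)
d = -49/2 (d = ((-14 - 17/2) - 29) + 27 = (-45/2 - 29) + 27 = -103/2 + 27 = -49/2 ≈ -24.500)
(c*d)*Z = -5*(-49/2)*0 = (245/2)*0 = 0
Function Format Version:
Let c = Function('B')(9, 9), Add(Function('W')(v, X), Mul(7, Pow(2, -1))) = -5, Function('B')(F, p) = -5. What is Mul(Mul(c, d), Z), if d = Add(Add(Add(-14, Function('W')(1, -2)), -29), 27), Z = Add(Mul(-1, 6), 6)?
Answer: 0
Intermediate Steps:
Function('W')(v, X) = Rational(-17, 2) (Function('W')(v, X) = Add(Rational(-7, 2), -5) = Rational(-17, 2))
c = -5
Z = 0 (Z = Add(-6, 6) = 0)
d = Rational(-49, 2) (d = Add(Add(Add(-14, Rational(-17, 2)), -29), 27) = Add(Add(Rational(-45, 2), -29), 27) = Add(Rational(-103, 2), 27) = Rational(-49, 2) ≈ -24.500)
Mul(Mul(c, d), Z) = Mul(Mul(-5, Rational(-49, 2)), 0) = Mul(Rational(245, 2), 0) = 0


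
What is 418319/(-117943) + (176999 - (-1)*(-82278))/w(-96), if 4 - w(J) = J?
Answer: 11129847003/11794300 ≈ 943.66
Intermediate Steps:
w(J) = 4 - J
418319/(-117943) + (176999 - (-1)*(-82278))/w(-96) = 418319/(-117943) + (176999 - (-1)*(-82278))/(4 - 1*(-96)) = 418319*(-1/117943) + (176999 - 1*82278)/(4 + 96) = -418319/117943 + (176999 - 82278)/100 = -418319/117943 + 94721*(1/100) = -418319/117943 + 94721/100 = 11129847003/11794300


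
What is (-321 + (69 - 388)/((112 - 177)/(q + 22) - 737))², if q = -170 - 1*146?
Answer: 4821772915586169/46921191769 ≈ 1.0276e+5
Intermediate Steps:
q = -316 (q = -170 - 146 = -316)
(-321 + (69 - 388)/((112 - 177)/(q + 22) - 737))² = (-321 + (69 - 388)/((112 - 177)/(-316 + 22) - 737))² = (-321 - 319/(-65/(-294) - 737))² = (-321 - 319/(-65*(-1/294) - 737))² = (-321 - 319/(65/294 - 737))² = (-321 - 319/(-216613/294))² = (-321 - 319*(-294/216613))² = (-321 + 93786/216613)² = (-69438987/216613)² = 4821772915586169/46921191769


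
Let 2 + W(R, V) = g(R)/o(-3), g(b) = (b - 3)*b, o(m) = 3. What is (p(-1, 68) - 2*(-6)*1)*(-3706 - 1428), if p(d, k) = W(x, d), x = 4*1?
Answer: -174556/3 ≈ -58185.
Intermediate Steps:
x = 4
g(b) = b*(-3 + b) (g(b) = (-3 + b)*b = b*(-3 + b))
W(R, V) = -2 + R*(-3 + R)/3 (W(R, V) = -2 + (R*(-3 + R))/3 = -2 + (R*(-3 + R))*(⅓) = -2 + R*(-3 + R)/3)
p(d, k) = -⅔ (p(d, k) = -2 + (⅓)*4*(-3 + 4) = -2 + (⅓)*4*1 = -2 + 4/3 = -⅔)
(p(-1, 68) - 2*(-6)*1)*(-3706 - 1428) = (-⅔ - 2*(-6)*1)*(-3706 - 1428) = (-⅔ + 12*1)*(-5134) = (-⅔ + 12)*(-5134) = (34/3)*(-5134) = -174556/3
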